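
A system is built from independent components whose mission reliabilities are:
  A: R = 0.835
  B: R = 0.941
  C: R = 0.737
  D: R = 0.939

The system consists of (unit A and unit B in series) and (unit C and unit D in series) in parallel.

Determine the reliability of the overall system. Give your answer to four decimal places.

0.9340

Series (A and B): 0.835000 × 0.941000 = 0.785735
Series (C and D): 0.737000 × 0.939000 = 0.692043
Parallel ([0.785735] and [0.692043]): 1 − (1 − 0.785735)(1 − 0.692043) = 0.9340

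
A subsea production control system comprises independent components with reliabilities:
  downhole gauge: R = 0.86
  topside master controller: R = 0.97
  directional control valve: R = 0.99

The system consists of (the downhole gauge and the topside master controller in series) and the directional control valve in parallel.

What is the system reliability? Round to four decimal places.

Series (downhole gauge and topside master controller): 0.860000 × 0.970000 = 0.834200
Parallel ([0.834200] and directional control valve): 1 − (1 − 0.834200)(1 − 0.990000) = 0.9983

0.9983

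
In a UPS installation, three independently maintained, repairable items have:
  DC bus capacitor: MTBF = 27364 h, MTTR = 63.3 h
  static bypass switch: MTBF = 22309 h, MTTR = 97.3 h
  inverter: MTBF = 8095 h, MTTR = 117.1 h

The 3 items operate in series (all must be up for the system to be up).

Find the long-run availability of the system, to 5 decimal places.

0.97919

A(DC bus capacitor) = MTBF/(MTBF+MTTR) = 27364/(27364+63.3) = 0.997692
A(static bypass switch) = MTBF/(MTBF+MTTR) = 22309/(22309+97.3) = 0.995657
A(inverter) = MTBF/(MTBF+MTTR) = 8095/(8095+117.1) = 0.985741
Series availability: 0.997692 × 0.995657 × 0.985741 = 0.97919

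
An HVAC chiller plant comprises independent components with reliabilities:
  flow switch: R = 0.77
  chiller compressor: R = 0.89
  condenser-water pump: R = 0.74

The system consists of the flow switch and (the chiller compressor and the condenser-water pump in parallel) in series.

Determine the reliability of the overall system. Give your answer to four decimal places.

0.7480

Parallel (chiller compressor and condenser-water pump): 1 − (1 − 0.890000)(1 − 0.740000) = 0.971400
Series (flow switch and [0.971400]): 0.770000 × 0.971400 = 0.7480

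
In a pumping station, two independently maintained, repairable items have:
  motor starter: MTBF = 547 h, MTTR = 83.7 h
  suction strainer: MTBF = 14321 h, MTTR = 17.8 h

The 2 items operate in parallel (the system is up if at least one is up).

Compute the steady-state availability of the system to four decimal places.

A(motor starter) = MTBF/(MTBF+MTTR) = 547/(547+83.7) = 0.867290
A(suction strainer) = MTBF/(MTBF+MTTR) = 14321/(14321+17.8) = 0.998759
Parallel availability: 1 − (1 − 0.867290)(1 − 0.998759) = 0.9998

0.9998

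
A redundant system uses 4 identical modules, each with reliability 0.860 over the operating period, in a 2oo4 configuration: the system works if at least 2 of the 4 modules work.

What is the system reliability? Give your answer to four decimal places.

0.9902

R = Σ_{i=2}^{4} C(4,i) p^i (1−p)^{4−i} with p = 0.860
C(4,2)·0.860^2·0.140^2 = 0.086977
C(4,3)·0.860^3·0.140^1 = 0.356191
C(4,4)·0.860^4·0.140^0 = 0.547008
Sum = 0.9902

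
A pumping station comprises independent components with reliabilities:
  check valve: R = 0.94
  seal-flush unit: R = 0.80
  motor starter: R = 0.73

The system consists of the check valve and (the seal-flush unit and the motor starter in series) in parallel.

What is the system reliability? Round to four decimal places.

Series (seal-flush unit and motor starter): 0.800000 × 0.730000 = 0.584000
Parallel (check valve and [0.584000]): 1 − (1 − 0.940000)(1 − 0.584000) = 0.9750

0.9750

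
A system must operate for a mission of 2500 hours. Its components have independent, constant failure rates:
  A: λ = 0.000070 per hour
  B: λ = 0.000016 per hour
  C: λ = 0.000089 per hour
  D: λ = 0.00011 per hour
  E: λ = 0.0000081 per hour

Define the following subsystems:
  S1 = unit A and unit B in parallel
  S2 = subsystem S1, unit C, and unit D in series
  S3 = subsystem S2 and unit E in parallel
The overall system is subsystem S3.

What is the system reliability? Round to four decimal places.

R(A) = exp(−0.000070 × 2500) = 0.839457
R(B) = exp(−0.000016 × 2500) = 0.960789
R(C) = exp(−0.000089 × 2500) = 0.800515
R(D) = exp(−0.00011 × 2500) = 0.759572
R(E) = exp(−0.0000081 × 2500) = 0.979954
Parallel (A and B): 1 − (1 − 0.839457)(1 − 0.960789) = 0.993705
Series ([0.993705], C, and D): 0.993705 × 0.800515 × 0.759572 = 0.604221
Parallel ([0.604221] and E): 1 − (1 − 0.604221)(1 − 0.979954) = 0.9921

0.9921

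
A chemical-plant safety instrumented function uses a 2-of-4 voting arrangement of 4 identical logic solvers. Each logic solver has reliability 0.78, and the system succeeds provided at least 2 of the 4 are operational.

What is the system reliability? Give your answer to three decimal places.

R = Σ_{i=2}^{4} C(4,i) p^i (1−p)^{4−i} with p = 0.78
C(4,2)·0.78^2·0.22^2 = 0.17668
C(4,3)·0.78^3·0.22^1 = 0.41761
C(4,4)·0.78^4·0.22^0 = 0.37015
Sum = 0.964

0.964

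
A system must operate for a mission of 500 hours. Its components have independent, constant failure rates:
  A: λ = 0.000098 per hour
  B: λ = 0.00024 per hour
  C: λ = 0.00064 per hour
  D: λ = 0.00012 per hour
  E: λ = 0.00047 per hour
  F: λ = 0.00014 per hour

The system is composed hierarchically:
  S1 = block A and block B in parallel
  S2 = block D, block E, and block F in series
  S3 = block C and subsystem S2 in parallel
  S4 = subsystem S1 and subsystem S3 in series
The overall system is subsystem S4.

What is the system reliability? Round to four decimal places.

0.9113

R(A) = exp(−0.000098 × 500) = 0.952181
R(B) = exp(−0.00024 × 500) = 0.886920
R(C) = exp(−0.00064 × 500) = 0.726149
R(D) = exp(−0.00012 × 500) = 0.941765
R(E) = exp(−0.00047 × 500) = 0.790571
R(F) = exp(−0.00014 × 500) = 0.932394
Parallel (A and B): 1 − (1 − 0.952181)(1 − 0.886920) = 0.994593
Series (D, E, and F): 0.941765 × 0.790571 × 0.932394 = 0.694197
Parallel (C and [0.694197]): 1 − (1 − 0.726149)(1 − 0.694197) = 0.916256
Series ([0.994593] and [0.916256]): 0.994593 × 0.916256 = 0.9113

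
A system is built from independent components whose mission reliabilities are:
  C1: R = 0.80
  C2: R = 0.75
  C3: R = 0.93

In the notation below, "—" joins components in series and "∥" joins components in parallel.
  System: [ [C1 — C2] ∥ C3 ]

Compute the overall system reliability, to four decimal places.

0.9720

Series (C1 and C2): 0.800000 × 0.750000 = 0.600000
Parallel ([0.600000] and C3): 1 − (1 − 0.600000)(1 − 0.930000) = 0.9720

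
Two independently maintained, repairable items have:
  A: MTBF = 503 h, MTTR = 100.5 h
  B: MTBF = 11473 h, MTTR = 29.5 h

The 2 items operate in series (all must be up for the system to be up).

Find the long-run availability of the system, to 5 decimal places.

A(A) = MTBF/(MTBF+MTTR) = 503/(503+100.5) = 0.833471
A(B) = MTBF/(MTBF+MTTR) = 11473/(11473+29.5) = 0.997435
Series availability: 0.833471 × 0.997435 = 0.83133

0.83133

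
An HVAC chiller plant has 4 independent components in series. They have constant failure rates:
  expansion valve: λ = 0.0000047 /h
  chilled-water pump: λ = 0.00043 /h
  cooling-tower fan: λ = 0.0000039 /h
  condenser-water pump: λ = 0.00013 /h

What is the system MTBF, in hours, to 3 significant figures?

Series of exponential components: λ_sys = Σ λ_i
λ_sys = 0.0000047 + 0.00043 + 0.0000039 + 0.00013 = 5.6860e-04 /h
MTBF = 1 / λ_sys = 1760 h

1760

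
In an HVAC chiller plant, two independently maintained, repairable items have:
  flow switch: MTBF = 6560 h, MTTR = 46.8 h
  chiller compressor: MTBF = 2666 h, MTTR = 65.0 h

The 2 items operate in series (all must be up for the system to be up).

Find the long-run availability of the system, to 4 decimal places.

0.9693

A(flow switch) = MTBF/(MTBF+MTTR) = 6560/(6560+46.8) = 0.992916
A(chiller compressor) = MTBF/(MTBF+MTTR) = 2666/(2666+65.0) = 0.976199
Series availability: 0.992916 × 0.976199 = 0.9693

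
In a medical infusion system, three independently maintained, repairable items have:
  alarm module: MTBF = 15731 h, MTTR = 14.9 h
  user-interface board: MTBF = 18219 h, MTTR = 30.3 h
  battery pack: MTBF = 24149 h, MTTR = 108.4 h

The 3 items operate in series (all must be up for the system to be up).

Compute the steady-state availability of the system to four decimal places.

0.9929

A(alarm module) = MTBF/(MTBF+MTTR) = 15731/(15731+14.9) = 0.999054
A(user-interface board) = MTBF/(MTBF+MTTR) = 18219/(18219+30.3) = 0.998340
A(battery pack) = MTBF/(MTBF+MTTR) = 24149/(24149+108.4) = 0.995531
Series availability: 0.999054 × 0.998340 × 0.995531 = 0.9929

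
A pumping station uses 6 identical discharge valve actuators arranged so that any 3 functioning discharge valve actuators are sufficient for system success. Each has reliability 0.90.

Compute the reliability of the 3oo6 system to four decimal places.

0.9987

R = Σ_{i=3}^{6} C(6,i) p^i (1−p)^{6−i} with p = 0.90
C(6,3)·0.90^3·0.10^3 = 0.014580
C(6,4)·0.90^4·0.10^2 = 0.098415
C(6,5)·0.90^5·0.10^1 = 0.354294
C(6,6)·0.90^6·0.10^0 = 0.531441
Sum = 0.9987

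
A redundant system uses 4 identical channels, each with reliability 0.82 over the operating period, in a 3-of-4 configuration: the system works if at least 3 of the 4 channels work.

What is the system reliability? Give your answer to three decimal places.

0.849

R = Σ_{i=3}^{4} C(4,i) p^i (1−p)^{4−i} with p = 0.82
C(4,3)·0.82^3·0.18^1 = 0.39698
C(4,4)·0.82^4·0.18^0 = 0.45212
Sum = 0.849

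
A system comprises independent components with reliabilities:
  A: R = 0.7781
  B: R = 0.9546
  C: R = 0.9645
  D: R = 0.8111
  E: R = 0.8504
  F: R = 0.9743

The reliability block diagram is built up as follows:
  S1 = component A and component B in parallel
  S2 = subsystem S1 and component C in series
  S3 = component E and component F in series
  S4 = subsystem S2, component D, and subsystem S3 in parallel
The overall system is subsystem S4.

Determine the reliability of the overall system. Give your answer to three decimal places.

Parallel (A and B): 1 − (1 − 0.77810)(1 − 0.95460) = 0.98993
Series ([0.98993] and C): 0.98993 × 0.96450 = 0.95479
Series (E and F): 0.85040 × 0.97430 = 0.82854
Parallel ([0.95479], D, and [0.82854]): 1 − (1 − 0.95479)(1 − 0.81110)(1 − 0.82854) = 0.999

0.999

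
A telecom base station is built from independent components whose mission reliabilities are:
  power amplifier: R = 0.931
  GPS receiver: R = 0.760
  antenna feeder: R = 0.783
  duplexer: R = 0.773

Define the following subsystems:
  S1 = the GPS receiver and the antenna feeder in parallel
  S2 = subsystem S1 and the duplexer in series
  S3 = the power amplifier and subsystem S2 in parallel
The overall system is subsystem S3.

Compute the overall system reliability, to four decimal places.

0.9816

Parallel (GPS receiver and antenna feeder): 1 − (1 − 0.760000)(1 − 0.783000) = 0.947920
Series ([0.947920] and duplexer): 0.947920 × 0.773000 = 0.732742
Parallel (power amplifier and [0.732742]): 1 − (1 − 0.931000)(1 − 0.732742) = 0.9816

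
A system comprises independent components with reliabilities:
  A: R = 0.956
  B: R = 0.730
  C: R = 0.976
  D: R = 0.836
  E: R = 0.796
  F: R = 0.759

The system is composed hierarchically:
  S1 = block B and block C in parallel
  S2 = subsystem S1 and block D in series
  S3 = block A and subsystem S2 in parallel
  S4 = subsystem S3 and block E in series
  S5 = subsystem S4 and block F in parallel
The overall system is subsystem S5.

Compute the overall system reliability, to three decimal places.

0.949

Parallel (B and C): 1 − (1 − 0.73000)(1 − 0.97600) = 0.99352
Series ([0.99352] and D): 0.99352 × 0.83600 = 0.83058
Parallel (A and [0.83058]): 1 − (1 − 0.95600)(1 − 0.83058) = 0.99255
Series ([0.99255] and E): 0.99255 × 0.79600 = 0.79007
Parallel ([0.79007] and F): 1 − (1 − 0.79007)(1 − 0.75900) = 0.949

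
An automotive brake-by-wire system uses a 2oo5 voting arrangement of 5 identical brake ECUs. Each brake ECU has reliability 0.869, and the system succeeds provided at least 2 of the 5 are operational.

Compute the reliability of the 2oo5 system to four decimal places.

R = Σ_{i=2}^{5} C(5,i) p^i (1−p)^{5−i} with p = 0.869
C(5,2)·0.869^2·0.131^3 = 0.016977
C(5,3)·0.869^3·0.131^2 = 0.112616
C(5,4)·0.869^4·0.131^1 = 0.373526
C(5,5)·0.869^5·0.131^0 = 0.495563
Sum = 0.9987

0.9987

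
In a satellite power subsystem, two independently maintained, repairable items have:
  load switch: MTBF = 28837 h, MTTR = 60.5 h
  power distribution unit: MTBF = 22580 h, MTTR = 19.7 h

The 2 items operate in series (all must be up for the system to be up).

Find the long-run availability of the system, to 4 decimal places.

0.9970

A(load switch) = MTBF/(MTBF+MTTR) = 28837/(28837+60.5) = 0.997906
A(power distribution unit) = MTBF/(MTBF+MTTR) = 22580/(22580+19.7) = 0.999128
Series availability: 0.997906 × 0.999128 = 0.9970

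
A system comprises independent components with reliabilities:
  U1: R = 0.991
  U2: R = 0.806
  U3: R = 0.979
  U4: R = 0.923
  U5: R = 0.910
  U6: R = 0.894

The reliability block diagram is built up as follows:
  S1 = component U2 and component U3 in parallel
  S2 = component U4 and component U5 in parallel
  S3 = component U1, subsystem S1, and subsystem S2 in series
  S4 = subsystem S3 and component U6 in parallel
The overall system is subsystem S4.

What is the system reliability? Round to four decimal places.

0.9979

Parallel (U2 and U3): 1 − (1 − 0.806000)(1 − 0.979000) = 0.995926
Parallel (U4 and U5): 1 − (1 − 0.923000)(1 − 0.910000) = 0.993070
Series (U1, [0.995926], and [0.993070]): 0.991000 × 0.995926 × 0.993070 = 0.980123
Parallel ([0.980123] and U6): 1 − (1 − 0.980123)(1 − 0.894000) = 0.9979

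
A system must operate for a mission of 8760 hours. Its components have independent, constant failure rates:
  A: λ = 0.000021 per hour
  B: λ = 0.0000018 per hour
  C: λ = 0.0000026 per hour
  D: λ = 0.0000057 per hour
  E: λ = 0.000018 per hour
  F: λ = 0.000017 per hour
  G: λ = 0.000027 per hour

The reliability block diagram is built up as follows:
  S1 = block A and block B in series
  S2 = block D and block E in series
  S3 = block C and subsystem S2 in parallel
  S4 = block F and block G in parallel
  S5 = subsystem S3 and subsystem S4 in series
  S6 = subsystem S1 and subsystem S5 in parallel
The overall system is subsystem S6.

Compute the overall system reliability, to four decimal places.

0.9940

R(A) = exp(−0.000021 × 8760) = 0.831969
R(B) = exp(−0.0000018 × 8760) = 0.984356
R(C) = exp(−0.0000026 × 8760) = 0.977481
R(D) = exp(−0.0000057 × 8760) = 0.951294
R(E) = exp(−0.000018 × 8760) = 0.854123
R(F) = exp(−0.000017 × 8760) = 0.861638
R(G) = exp(−0.000027 × 8760) = 0.789370
Series (A and B): 0.831969 × 0.984356 = 0.818954
Series (D and E): 0.951294 × 0.854123 = 0.812522
Parallel (C and [0.812522]): 1 − (1 − 0.977481)(1 − 0.812522) = 0.995778
Parallel (F and G): 1 − (1 − 0.861638)(1 − 0.789370) = 0.970857
Series ([0.995778] and [0.970857]): 0.995778 × 0.970857 = 0.966758
Parallel ([0.818954] and [0.966758]): 1 − (1 − 0.818954)(1 − 0.966758) = 0.9940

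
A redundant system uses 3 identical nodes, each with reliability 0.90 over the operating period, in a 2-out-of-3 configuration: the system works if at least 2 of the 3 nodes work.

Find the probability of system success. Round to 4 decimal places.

0.9720

R = Σ_{i=2}^{3} C(3,i) p^i (1−p)^{3−i} with p = 0.90
C(3,2)·0.90^2·0.10^1 = 0.243000
C(3,3)·0.90^3·0.10^0 = 0.729000
Sum = 0.9720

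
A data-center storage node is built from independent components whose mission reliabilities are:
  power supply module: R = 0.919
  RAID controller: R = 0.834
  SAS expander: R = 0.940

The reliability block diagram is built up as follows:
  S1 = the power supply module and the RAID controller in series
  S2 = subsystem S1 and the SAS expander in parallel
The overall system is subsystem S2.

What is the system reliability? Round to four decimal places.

0.9860

Series (power supply module and RAID controller): 0.919000 × 0.834000 = 0.766446
Parallel ([0.766446] and SAS expander): 1 − (1 − 0.766446)(1 − 0.940000) = 0.9860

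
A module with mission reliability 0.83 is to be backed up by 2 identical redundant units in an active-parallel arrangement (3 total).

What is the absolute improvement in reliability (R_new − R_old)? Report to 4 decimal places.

0.1651

R_before = 0.83
R_after = 1 − (1 − 0.83)^3 = 0.9951
ΔR = 0.9951 − 0.83 = 0.1651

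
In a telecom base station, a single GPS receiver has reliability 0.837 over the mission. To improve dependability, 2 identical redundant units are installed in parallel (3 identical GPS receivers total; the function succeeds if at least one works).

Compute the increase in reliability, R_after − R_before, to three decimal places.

0.159

R_before = 0.837
R_after = 1 − (1 − 0.837)^3 = 0.996
ΔR = 0.996 − 0.837 = 0.159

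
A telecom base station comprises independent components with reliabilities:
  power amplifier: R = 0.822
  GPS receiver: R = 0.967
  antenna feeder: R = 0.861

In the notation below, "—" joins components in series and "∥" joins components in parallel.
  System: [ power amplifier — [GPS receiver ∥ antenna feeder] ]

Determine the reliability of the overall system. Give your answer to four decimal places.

0.8182

Parallel (GPS receiver and antenna feeder): 1 − (1 − 0.967000)(1 − 0.861000) = 0.995413
Series (power amplifier and [0.995413]): 0.822000 × 0.995413 = 0.8182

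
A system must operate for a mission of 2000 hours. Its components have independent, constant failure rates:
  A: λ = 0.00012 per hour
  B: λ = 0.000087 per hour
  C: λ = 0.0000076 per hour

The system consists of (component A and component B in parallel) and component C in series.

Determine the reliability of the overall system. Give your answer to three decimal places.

R(A) = exp(−0.00012 × 2000) = 0.78663
R(B) = exp(−0.000087 × 2000) = 0.84030
R(C) = exp(−0.0000076 × 2000) = 0.98491
Parallel (A and B): 1 − (1 − 0.78663)(1 − 0.84030) = 0.96592
Series ([0.96592] and C): 0.96592 × 0.98491 = 0.951

0.951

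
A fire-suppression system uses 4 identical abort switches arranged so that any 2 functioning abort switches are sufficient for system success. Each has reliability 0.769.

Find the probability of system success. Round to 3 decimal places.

R = Σ_{i=2}^{4} C(4,i) p^i (1−p)^{4−i} with p = 0.769
C(4,2)·0.769^2·0.231^2 = 0.18933
C(4,3)·0.769^3·0.231^1 = 0.42020
C(4,4)·0.769^4·0.231^0 = 0.34971
Sum = 0.959

0.959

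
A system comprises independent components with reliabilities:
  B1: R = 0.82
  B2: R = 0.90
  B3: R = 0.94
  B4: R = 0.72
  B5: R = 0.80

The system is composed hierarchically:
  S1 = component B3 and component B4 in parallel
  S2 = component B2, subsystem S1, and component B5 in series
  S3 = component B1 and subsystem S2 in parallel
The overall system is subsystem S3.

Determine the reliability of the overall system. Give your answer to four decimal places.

0.9474

Parallel (B3 and B4): 1 − (1 − 0.940000)(1 − 0.720000) = 0.983200
Series (B2, [0.983200], and B5): 0.900000 × 0.983200 × 0.800000 = 0.707904
Parallel (B1 and [0.707904]): 1 − (1 − 0.820000)(1 − 0.707904) = 0.9474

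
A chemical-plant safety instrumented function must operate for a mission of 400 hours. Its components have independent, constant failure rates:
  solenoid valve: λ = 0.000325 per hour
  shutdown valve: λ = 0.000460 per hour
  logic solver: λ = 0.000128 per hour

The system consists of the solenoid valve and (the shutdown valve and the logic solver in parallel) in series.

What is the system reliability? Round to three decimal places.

R(solenoid valve) = exp(−0.000325 × 400) = 0.87810
R(shutdown valve) = exp(−0.000460 × 400) = 0.83194
R(logic solver) = exp(−0.000128 × 400) = 0.95009
Parallel (shutdown valve and logic solver): 1 − (1 − 0.83194)(1 − 0.95009) = 0.99161
Series (solenoid valve and [0.99161]): 0.87810 × 0.99161 = 0.871

0.871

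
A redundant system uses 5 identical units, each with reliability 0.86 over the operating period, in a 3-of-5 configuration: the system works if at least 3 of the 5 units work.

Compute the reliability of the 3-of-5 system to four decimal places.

0.9780

R = Σ_{i=3}^{5} C(5,i) p^i (1−p)^{5−i} with p = 0.86
C(5,3)·0.86^3·0.14^2 = 0.124667
C(5,4)·0.86^4·0.14^1 = 0.382906
C(5,5)·0.86^5·0.14^0 = 0.470427
Sum = 0.9780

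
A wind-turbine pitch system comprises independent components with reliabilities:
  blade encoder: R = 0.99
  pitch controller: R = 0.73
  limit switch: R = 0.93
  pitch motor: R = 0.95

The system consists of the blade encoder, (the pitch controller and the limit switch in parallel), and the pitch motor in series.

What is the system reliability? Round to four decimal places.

Parallel (pitch controller and limit switch): 1 − (1 − 0.730000)(1 − 0.930000) = 0.981100
Series (blade encoder, [0.981100], and pitch motor): 0.990000 × 0.981100 × 0.950000 = 0.9227

0.9227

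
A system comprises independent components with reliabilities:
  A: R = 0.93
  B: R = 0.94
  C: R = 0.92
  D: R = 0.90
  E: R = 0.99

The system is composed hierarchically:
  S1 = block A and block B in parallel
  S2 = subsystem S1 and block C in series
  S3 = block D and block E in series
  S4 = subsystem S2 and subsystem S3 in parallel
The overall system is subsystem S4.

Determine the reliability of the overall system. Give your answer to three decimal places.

0.991

Parallel (A and B): 1 − (1 − 0.93000)(1 − 0.94000) = 0.99580
Series ([0.99580] and C): 0.99580 × 0.92000 = 0.91614
Series (D and E): 0.90000 × 0.99000 = 0.89100
Parallel ([0.91614] and [0.89100]): 1 − (1 − 0.91614)(1 − 0.89100) = 0.991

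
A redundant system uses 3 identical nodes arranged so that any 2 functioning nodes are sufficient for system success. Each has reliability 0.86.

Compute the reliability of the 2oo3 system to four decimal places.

R = Σ_{i=2}^{3} C(3,i) p^i (1−p)^{3−i} with p = 0.86
C(3,2)·0.86^2·0.14^1 = 0.310632
C(3,3)·0.86^3·0.14^0 = 0.636056
Sum = 0.9467

0.9467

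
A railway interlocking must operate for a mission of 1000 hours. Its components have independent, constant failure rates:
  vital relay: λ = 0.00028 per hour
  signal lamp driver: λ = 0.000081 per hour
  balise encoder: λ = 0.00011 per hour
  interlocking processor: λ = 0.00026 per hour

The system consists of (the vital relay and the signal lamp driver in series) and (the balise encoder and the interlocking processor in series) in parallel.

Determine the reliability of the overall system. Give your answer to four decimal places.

0.9063

R(vital relay) = exp(−0.00028 × 1000) = 0.755784
R(signal lamp driver) = exp(−0.000081 × 1000) = 0.922194
R(balise encoder) = exp(−0.00011 × 1000) = 0.895834
R(interlocking processor) = exp(−0.00026 × 1000) = 0.771052
Series (vital relay and signal lamp driver): 0.755784 × 0.922194 = 0.696979
Series (balise encoder and interlocking processor): 0.895834 × 0.771052 = 0.690735
Parallel ([0.696979] and [0.690735]): 1 − (1 − 0.696979)(1 − 0.690735) = 0.9063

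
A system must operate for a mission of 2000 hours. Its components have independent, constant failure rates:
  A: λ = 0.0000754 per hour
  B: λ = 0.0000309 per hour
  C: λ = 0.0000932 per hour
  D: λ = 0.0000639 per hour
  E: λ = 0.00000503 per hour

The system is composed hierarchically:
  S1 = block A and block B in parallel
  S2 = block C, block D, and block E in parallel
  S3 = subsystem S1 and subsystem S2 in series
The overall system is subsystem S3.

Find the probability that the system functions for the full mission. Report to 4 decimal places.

0.9914

R(A) = exp(−0.0000754 × 2000) = 0.860020
R(B) = exp(−0.0000309 × 2000) = 0.940071
R(C) = exp(−0.0000932 × 2000) = 0.829942
R(D) = exp(−0.0000639 × 2000) = 0.880029
R(E) = exp(−0.00000503 × 2000) = 0.989990
Parallel (A and B): 1 − (1 − 0.860020)(1 − 0.940071) = 0.991611
Parallel (C, D, and E): 1 − (1 − 0.829942)(1 − 0.880029)(1 − 0.989990) = 0.999796
Series ([0.991611] and [0.999796]): 0.991611 × 0.999796 = 0.9914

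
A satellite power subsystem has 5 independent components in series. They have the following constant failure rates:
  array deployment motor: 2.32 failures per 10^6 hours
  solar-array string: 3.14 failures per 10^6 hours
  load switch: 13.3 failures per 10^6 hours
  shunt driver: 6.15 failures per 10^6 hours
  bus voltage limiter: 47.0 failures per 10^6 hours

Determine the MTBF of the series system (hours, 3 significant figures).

Series of exponential components: λ_sys = Σ λ_i
λ_sys = 0.00000232 + 0.00000314 + 0.0000133 + 0.00000615 + 0.0000470 = 7.1910e-05 /h
MTBF = 1 / λ_sys = 13900 h

13900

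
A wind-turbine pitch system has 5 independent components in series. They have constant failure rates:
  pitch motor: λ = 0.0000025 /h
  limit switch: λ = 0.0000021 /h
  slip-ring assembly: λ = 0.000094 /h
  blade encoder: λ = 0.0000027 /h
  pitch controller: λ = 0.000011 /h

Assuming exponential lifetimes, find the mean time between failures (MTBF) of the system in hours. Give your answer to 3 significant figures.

8900

Series of exponential components: λ_sys = Σ λ_i
λ_sys = 0.0000025 + 0.0000021 + 0.000094 + 0.0000027 + 0.000011 = 1.1230e-04 /h
MTBF = 1 / λ_sys = 8900 h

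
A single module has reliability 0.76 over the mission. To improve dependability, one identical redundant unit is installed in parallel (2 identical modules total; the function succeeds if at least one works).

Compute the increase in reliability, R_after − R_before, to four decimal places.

0.1824

R_before = 0.76
R_after = 1 − (1 − 0.76)^2 = 0.9424
ΔR = 0.9424 − 0.76 = 0.1824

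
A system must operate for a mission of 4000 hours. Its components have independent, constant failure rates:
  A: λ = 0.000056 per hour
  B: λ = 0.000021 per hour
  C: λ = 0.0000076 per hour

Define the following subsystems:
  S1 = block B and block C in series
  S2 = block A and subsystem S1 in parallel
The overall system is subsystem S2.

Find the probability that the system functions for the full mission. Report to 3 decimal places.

R(A) = exp(−0.000056 × 4000) = 0.79932
R(B) = exp(−0.000021 × 4000) = 0.91943
R(C) = exp(−0.0000076 × 4000) = 0.97006
Series (B and C): 0.91943 × 0.97006 = 0.89190
Parallel (A and [0.89190]): 1 − (1 − 0.79932)(1 − 0.89190) = 0.978

0.978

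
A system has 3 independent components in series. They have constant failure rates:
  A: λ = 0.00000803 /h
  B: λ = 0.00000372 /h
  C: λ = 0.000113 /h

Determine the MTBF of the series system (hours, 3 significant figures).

8020

Series of exponential components: λ_sys = Σ λ_i
λ_sys = 0.00000803 + 0.00000372 + 0.000113 = 1.2475e-04 /h
MTBF = 1 / λ_sys = 8020 h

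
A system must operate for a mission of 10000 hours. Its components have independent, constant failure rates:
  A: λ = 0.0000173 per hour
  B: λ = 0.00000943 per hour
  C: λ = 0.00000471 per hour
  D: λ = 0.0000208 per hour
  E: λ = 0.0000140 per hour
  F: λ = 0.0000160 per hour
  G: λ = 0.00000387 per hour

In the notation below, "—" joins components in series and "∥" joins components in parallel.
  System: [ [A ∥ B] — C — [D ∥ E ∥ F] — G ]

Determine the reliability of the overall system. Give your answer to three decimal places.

R(A) = exp(−0.0000173 × 10000) = 0.84114
R(B) = exp(−0.00000943 × 10000) = 0.91001
R(C) = exp(−0.00000471 × 10000) = 0.95399
R(D) = exp(−0.0000208 × 10000) = 0.81221
R(E) = exp(−0.0000140 × 10000) = 0.86936
R(F) = exp(−0.0000160 × 10000) = 0.85214
R(G) = exp(−0.00000387 × 10000) = 0.96204
Parallel (A and B): 1 − (1 − 0.84114)(1 − 0.91001) = 0.98570
Parallel (D, E, and F): 1 − (1 − 0.81221)(1 − 0.86936)(1 − 0.85214) = 0.99637
Series ([0.98570], C, [0.99637], and G): 0.98570 × 0.95399 × 0.99637 × 0.96204 = 0.901

0.901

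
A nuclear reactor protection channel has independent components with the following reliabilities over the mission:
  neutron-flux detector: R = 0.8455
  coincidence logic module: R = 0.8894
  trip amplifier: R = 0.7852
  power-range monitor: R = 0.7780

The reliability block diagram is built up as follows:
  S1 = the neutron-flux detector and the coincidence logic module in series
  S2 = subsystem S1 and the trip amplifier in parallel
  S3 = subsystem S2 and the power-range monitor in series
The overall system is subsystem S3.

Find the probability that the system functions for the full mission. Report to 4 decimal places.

Series (neutron-flux detector and coincidence logic module): 0.845500 × 0.889400 = 0.751988
Parallel ([0.751988] and trip amplifier): 1 − (1 − 0.751988)(1 − 0.785200) = 0.946727
Series ([0.946727] and power-range monitor): 0.946727 × 0.778000 = 0.7366

0.7366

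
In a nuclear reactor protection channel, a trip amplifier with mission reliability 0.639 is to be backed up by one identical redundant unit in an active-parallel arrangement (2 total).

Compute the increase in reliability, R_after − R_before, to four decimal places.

0.2307

R_before = 0.639
R_after = 1 − (1 − 0.639)^2 = 0.8697
ΔR = 0.8697 − 0.639 = 0.2307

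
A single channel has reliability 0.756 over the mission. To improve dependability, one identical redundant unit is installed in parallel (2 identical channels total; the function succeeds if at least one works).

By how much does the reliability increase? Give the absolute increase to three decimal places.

0.184

R_before = 0.756
R_after = 1 − (1 − 0.756)^2 = 0.940
ΔR = 0.940 − 0.756 = 0.184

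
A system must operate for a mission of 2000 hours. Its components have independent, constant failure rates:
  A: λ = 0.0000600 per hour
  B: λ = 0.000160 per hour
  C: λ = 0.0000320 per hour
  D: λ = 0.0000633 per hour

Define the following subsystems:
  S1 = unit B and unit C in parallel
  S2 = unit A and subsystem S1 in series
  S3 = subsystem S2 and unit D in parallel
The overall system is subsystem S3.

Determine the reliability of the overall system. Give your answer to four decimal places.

R(A) = exp(−0.0000600 × 2000) = 0.886920
R(B) = exp(−0.000160 × 2000) = 0.726149
R(C) = exp(−0.0000320 × 2000) = 0.938005
R(D) = exp(−0.0000633 × 2000) = 0.881086
Parallel (B and C): 1 − (1 − 0.726149)(1 − 0.938005) = 0.983023
Series (A and [0.983023]): 0.886920 × 0.983023 = 0.871863
Parallel ([0.871863] and D): 1 − (1 − 0.871863)(1 − 0.881086) = 0.9848

0.9848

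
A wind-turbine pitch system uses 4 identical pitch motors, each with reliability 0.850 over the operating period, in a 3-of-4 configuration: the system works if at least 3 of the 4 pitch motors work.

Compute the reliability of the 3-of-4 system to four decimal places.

R = Σ_{i=3}^{4} C(4,i) p^i (1−p)^{4−i} with p = 0.850
C(4,3)·0.850^3·0.150^1 = 0.368475
C(4,4)·0.850^4·0.150^0 = 0.522006
Sum = 0.8905

0.8905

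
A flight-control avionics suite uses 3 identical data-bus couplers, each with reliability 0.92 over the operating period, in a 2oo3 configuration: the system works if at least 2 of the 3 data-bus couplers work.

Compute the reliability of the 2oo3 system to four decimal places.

0.9818

R = Σ_{i=2}^{3} C(3,i) p^i (1−p)^{3−i} with p = 0.92
C(3,2)·0.92^2·0.08^1 = 0.203136
C(3,3)·0.92^3·0.08^0 = 0.778688
Sum = 0.9818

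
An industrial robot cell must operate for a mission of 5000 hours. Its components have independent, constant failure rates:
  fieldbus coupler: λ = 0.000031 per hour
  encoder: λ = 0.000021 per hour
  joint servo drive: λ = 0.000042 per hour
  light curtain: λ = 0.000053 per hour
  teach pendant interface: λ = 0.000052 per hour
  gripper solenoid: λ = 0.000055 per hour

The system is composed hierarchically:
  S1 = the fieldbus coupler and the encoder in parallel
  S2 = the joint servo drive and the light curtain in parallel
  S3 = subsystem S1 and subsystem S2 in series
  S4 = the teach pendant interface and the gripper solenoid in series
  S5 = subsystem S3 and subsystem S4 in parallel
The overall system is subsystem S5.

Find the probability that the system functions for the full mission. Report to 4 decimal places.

0.9761

R(fieldbus coupler) = exp(−0.000031 × 5000) = 0.856415
R(encoder) = exp(−0.000021 × 5000) = 0.900325
R(joint servo drive) = exp(−0.000042 × 5000) = 0.810584
R(light curtain) = exp(−0.000053 × 5000) = 0.767206
R(teach pendant interface) = exp(−0.000052 × 5000) = 0.771052
R(gripper solenoid) = exp(−0.000055 × 5000) = 0.759572
Parallel (fieldbus coupler and encoder): 1 − (1 − 0.856415)(1 − 0.900325) = 0.985688
Parallel (joint servo drive and light curtain): 1 − (1 − 0.810584)(1 − 0.767206) = 0.955905
Series ([0.985688] and [0.955905]): 0.985688 × 0.955905 = 0.942224
Series (teach pendant interface and gripper solenoid): 0.771052 × 0.759572 = 0.585670
Parallel ([0.942224] and [0.585670]): 1 − (1 − 0.942224)(1 − 0.585670) = 0.9761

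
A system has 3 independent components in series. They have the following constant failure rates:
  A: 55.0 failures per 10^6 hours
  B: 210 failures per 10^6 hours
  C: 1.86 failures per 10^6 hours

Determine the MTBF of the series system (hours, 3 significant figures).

3750

Series of exponential components: λ_sys = Σ λ_i
λ_sys = 0.0000550 + 0.000210 + 0.00000186 = 2.6686e-04 /h
MTBF = 1 / λ_sys = 3750 h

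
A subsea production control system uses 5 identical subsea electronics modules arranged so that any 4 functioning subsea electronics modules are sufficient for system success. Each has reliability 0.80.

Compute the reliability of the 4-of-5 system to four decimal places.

0.7373

R = Σ_{i=4}^{5} C(5,i) p^i (1−p)^{5−i} with p = 0.80
C(5,4)·0.80^4·0.20^1 = 0.409600
C(5,5)·0.80^5·0.20^0 = 0.327680
Sum = 0.7373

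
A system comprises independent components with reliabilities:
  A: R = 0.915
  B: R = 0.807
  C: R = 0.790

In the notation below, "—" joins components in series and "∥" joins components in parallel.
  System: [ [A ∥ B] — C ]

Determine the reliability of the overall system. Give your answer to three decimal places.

Parallel (A and B): 1 − (1 − 0.91500)(1 − 0.80700) = 0.98360
Series ([0.98360] and C): 0.98360 × 0.79000 = 0.777

0.777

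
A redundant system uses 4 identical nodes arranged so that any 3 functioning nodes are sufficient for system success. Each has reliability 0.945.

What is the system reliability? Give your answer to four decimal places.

0.9832

R = Σ_{i=3}^{4} C(4,i) p^i (1−p)^{4−i} with p = 0.945
C(4,3)·0.945^3·0.055^1 = 0.185660
C(4,4)·0.945^4·0.055^0 = 0.797494
Sum = 0.9832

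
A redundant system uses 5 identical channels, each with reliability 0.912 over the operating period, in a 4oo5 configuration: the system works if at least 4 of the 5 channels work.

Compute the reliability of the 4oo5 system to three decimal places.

R = Σ_{i=4}^{5} C(5,i) p^i (1−p)^{5−i} with p = 0.912
C(5,4)·0.912^4·0.088^1 = 0.30439
C(5,5)·0.912^5·0.088^0 = 0.63092
Sum = 0.935

0.935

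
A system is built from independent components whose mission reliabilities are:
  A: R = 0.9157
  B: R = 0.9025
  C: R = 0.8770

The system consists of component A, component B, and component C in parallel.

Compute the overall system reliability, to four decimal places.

0.9990

Parallel (A, B, and C): 1 − (1 − 0.915700)(1 − 0.902500)(1 − 0.877000) = 0.9990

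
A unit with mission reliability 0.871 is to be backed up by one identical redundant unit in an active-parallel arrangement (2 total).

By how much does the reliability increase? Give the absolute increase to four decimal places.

R_before = 0.871
R_after = 1 − (1 − 0.871)^2 = 0.9834
ΔR = 0.9834 − 0.871 = 0.1124

0.1124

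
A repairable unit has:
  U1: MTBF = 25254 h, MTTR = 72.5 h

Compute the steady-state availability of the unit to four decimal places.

A(U1) = MTBF/(MTBF+MTTR) = 25254/(25254+72.5) = 0.9971

0.9971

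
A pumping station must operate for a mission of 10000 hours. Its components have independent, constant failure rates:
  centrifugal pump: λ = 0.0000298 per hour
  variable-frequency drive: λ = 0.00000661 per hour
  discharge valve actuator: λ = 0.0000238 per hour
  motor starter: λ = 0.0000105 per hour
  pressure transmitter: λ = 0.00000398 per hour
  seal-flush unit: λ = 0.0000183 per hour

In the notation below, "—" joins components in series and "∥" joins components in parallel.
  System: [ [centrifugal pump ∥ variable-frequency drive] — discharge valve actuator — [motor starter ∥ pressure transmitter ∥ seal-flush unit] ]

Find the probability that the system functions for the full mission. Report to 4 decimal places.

R(centrifugal pump) = exp(−0.0000298 × 10000) = 0.742301
R(variable-frequency drive) = exp(−0.00000661 × 10000) = 0.936037
R(discharge valve actuator) = exp(−0.0000238 × 10000) = 0.788203
R(motor starter) = exp(−0.0000105 × 10000) = 0.900325
R(pressure transmitter) = exp(−0.00000398 × 10000) = 0.960982
R(seal-flush unit) = exp(−0.0000183 × 10000) = 0.832768
Parallel (centrifugal pump and variable-frequency drive): 1 − (1 − 0.742301)(1 − 0.936037) = 0.983517
Parallel (motor starter, pressure transmitter, and seal-flush unit): 1 − (1 − 0.900325)(1 − 0.960982)(1 − 0.832768) = 0.999350
Series ([0.983517], discharge valve actuator, and [0.999350]): 0.983517 × 0.788203 × 0.999350 = 0.7747

0.7747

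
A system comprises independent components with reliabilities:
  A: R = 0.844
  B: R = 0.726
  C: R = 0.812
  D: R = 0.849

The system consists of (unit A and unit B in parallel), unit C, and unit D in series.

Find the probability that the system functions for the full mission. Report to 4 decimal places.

0.6599

Parallel (A and B): 1 − (1 − 0.844000)(1 − 0.726000) = 0.957256
Series ([0.957256], C, and D): 0.957256 × 0.812000 × 0.849000 = 0.6599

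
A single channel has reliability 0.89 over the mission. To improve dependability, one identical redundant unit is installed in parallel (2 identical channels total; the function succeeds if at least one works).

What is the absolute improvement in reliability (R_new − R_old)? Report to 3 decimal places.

0.098

R_before = 0.89
R_after = 1 − (1 − 0.89)^2 = 0.988
ΔR = 0.988 − 0.89 = 0.098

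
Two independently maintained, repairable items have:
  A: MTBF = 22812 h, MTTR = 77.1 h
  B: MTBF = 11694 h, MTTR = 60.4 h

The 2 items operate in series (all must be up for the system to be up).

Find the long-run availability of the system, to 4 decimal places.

0.9915

A(A) = MTBF/(MTBF+MTTR) = 22812/(22812+77.1) = 0.996632
A(B) = MTBF/(MTBF+MTTR) = 11694/(11694+60.4) = 0.994861
Series availability: 0.996632 × 0.994861 = 0.9915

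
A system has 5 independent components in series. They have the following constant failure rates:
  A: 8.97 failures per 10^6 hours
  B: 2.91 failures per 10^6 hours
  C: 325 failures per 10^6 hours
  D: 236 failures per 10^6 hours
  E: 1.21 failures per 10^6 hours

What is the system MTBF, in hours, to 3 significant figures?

Series of exponential components: λ_sys = Σ λ_i
λ_sys = 0.00000897 + 0.00000291 + 0.000325 + 0.000236 + 0.00000121 = 5.7409e-04 /h
MTBF = 1 / λ_sys = 1740 h

1740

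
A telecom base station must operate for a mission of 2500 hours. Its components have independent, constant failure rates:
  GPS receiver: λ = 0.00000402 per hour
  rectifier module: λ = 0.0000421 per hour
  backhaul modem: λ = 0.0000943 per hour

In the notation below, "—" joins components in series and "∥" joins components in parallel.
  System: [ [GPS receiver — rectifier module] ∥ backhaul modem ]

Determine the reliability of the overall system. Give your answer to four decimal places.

R(GPS receiver) = exp(−0.00000402 × 2500) = 0.990000
R(rectifier module) = exp(−0.0000421 × 2500) = 0.900099
R(backhaul modem) = exp(−0.0000943 × 2500) = 0.789978
Series (GPS receiver and rectifier module): 0.990000 × 0.900099 = 0.891098
Parallel ([0.891098] and backhaul modem): 1 − (1 − 0.891098)(1 − 0.789978) = 0.9771

0.9771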